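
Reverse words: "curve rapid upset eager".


Original: "curve rapid upset eager"
Words (1..n): curve | rapid | upset | eager
Reversed (n..1): eager | upset | rapid | curve
Result = "eager upset rapid curve"


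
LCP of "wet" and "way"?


Word 1: "wet"
Word 2: "way"
Comparing from start:
  Pos 0: 'w' == 'w'
  Pos 1: 'e' != 'a' (stop)
LCP = "w" (length 1)


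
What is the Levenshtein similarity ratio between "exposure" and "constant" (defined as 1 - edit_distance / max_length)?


Word 1: "exposure" (length 8)
Word 2: "constant" (length 8)
One optimal edit sequence:
  1. substitute 'e' -> 'c'  (+1)
  2. substitute 'x' -> 'o'  (+1)
  3. substitute 'p' -> 'n'  (+1)
  4. substitute 'o' -> 's'  (+1)
  5. substitute 's' -> 't'  (+1)
  6. substitute 'u' -> 'a'  (+1)
  7. substitute 'r' -> 'n'  (+1)
  8. substitute 'e' -> 't'  (+1)
Edit distance = 8
Max length = max(8, 8) = 8
Similarity = 1 - 8/8
= 0.0000


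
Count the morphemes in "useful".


Word: "useful"
Morphemes: use | -ful
Each morpheme carries meaning
= 2 morphemes


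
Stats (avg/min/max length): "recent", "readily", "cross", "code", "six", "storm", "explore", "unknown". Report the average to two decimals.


Lengths: "recent"=6, "readily"=7, "cross"=5, "code"=4, "six"=3, "storm"=5, "explore"=7, "unknown"=7
Sum = 44, Count = 8
Average = 44/8 = 5.50
= avg=5.50, min=3, max=7


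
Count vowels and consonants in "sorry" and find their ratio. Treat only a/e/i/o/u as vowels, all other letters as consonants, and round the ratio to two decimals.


Word: "sorry"
Vowels (a,e,i,o,u): 1
Consonants: 4
Ratio = 1/4
= 0.25


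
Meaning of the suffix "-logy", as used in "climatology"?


Suffix: -logy
As in: climatology -> climate + -logy, with a spelling change
Meaning = study of


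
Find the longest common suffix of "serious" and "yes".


Word 1: "serious"
Word 2: "yes"
Comparing from end:
  Pos -1: 's' == 's'
  Pos -2: 'u' != 'e' (stop)
LCS = "s" (length 1)


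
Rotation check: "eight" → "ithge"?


Word: "eight", Candidate: "ithge"
Method: check if candidate is substring of word+word
"eighteight" contains "ithge"? No
Is rotation = No


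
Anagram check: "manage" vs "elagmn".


Word 1: "manage" → sorted: aaegmn
Word 2: "elagmn" → sorted: aeglmn
Same letters? aaegmn != aeglmn
Anagram = No


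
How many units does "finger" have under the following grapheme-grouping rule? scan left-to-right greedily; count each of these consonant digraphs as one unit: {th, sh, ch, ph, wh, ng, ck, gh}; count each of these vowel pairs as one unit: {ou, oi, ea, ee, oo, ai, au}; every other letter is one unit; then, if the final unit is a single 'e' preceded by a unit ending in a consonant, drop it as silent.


Word: "finger" (6 letters)
Left-to-right scan:
  (1) 'f' (letter)
  (2) 'i' (letter)
  (3) 'ng' (digraph)
  (4) 'e' (letter)
  (5) 'r' (letter)
Units from scan: 5
Sound units = 5 units


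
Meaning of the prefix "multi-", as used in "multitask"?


Prefix: multi-
Example: multitask = multi- + task
Meaning = many


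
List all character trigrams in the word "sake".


Word: "sake" (length 4)
Number of trigrams = 4 - 3 + 1 = 2
  Position 0: "sak"
  Position 1: "ake"
Trigrams = "sak", "ake"


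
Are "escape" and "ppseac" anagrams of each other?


Word 1: "escape" → sorted: aceeps
Word 2: "ppseac" → sorted: acepps
Same letters? aceeps != acepps
Anagram = No


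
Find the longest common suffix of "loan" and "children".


Word 1: "loan"
Word 2: "children"
Comparing from end:
  Pos -1: 'n' == 'n'
  Pos -2: 'a' != 'e' (stop)
LCS = "n" (length 1)


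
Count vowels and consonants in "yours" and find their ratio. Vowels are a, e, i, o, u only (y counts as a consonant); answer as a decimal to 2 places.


Word: "yours"
Vowels (a,e,i,o,u): 2
Consonants: 3
Ratio = 2/3
= 0.67


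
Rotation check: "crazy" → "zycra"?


Word: "crazy", Candidate: "zycra"
Method: check if candidate is substring of word+word
"crazycrazy" contains "zycra"? Yes
Is rotation = Yes


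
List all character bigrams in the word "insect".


Word: "insect" (length 6)
Number of bigrams = 6 - 2 + 1 = 5
  Position 0: "in"
  Position 1: "ns"
  Position 2: "se"
  Position 3: "ec"
  Position 4: "ct"
Bigrams = "in", "ns", "se", "ec", "ct"


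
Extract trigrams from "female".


Word: "female" (length 6)
Number of trigrams = 6 - 3 + 1 = 4
  Position 0: "fem"
  Position 1: "ema"
  Position 2: "mal"
  Position 3: "ale"
Trigrams = "fem", "ema", "mal", "ale"


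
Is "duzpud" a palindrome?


Word: "duzpud"
Reversed: "dupzud"
Forward == Backward? duzpud != dupzud
Palindrome = No


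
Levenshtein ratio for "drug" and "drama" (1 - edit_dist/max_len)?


Word 1: "drug" (length 4)
Word 2: "drama" (length 5)
One optimal edit sequence:
  1. keep 'd'
  2. keep 'r'
  3. insert 'a'  (+1)
  4. substitute 'u' -> 'm'  (+1)
  5. substitute 'g' -> 'a'  (+1)
Edit distance = 3
Max length = max(4, 5) = 5
Similarity = 1 - 3/5
= 0.4000


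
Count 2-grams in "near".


Word: "near" (length 4)
Number of 2-grams = length - 2 + 1 = 4 - 2 + 1
= 3


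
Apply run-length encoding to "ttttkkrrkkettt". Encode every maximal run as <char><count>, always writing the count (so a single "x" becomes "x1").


String: "ttttkkrrkkettt"
Scanning for consecutive runs:
  't' x 4
  'k' x 2
  'r' x 2
  'k' x 2
  'e' x 1
  't' x 3
RLE = "t4k2r2k2e1t3"


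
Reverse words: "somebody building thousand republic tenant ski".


Original: "somebody building thousand republic tenant ski"
Words (1..n): somebody | building | thousand | republic | tenant | ski
Reversed (n..1): ski | tenant | republic | thousand | building | somebody
Result = "ski tenant republic thousand building somebody"


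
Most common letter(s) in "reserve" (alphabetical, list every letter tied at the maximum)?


Word: "reserve"
Letter counts:
  'e': 3
  'r': 2
  's': 1
  'v': 1
Maximum count = 3
Most frequent = 'e' (3 times each)


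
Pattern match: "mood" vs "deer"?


Pattern of "mood": [0, 1, 1, 2]
Pattern of "deer": [0, 1, 1, 2]
Patterns match
Same pattern = Yes


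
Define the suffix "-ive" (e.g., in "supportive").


Suffix: -ive
Example: supportive = support + -ive
Meaning = tending to


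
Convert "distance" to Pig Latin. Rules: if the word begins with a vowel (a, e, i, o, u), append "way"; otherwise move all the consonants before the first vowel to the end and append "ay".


Word: "distance"
Starts with consonant(s) → move to end, add 'ay'
Consonant cluster: "d"
Pig Latin = "istanceday"


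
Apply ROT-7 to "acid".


Word: "acid"
Shift: 7
Each letter → (letter + shift) mod 26:
  'a' (0) + 7 = 7 → 'h'
  'c' (2) + 7 = 9 → 'j'
  'i' (8) + 7 = 15 → 'p'
  'd' (3) + 7 = 10 → 'k'
Result = "hjpk"


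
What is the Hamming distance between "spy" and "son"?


Comparing character by character (same length = 3):
  Pos 0: 's' vs 's' =
  Pos 1: 'p' vs 'o' !=
  Pos 2: 'y' vs 'n' !=
Hamming distance = 2


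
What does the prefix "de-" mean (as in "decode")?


Prefix: de-
As in: decode -> de- + code
Meaning = remove / reverse


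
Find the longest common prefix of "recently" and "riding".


Word 1: "recently"
Word 2: "riding"
Comparing from start:
  Pos 0: 'r' == 'r'
  Pos 1: 'e' != 'i' (stop)
LCP = "r" (length 1)


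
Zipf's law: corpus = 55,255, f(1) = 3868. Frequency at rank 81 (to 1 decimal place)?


Zipf's law: f(r) = f(1) / r
f(1) = 3868
f(81) = 3868 / 81
= 47.8 occurrences


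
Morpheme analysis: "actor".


Word: "actor"
Morphemes: act | -or
Each morpheme carries meaning
= 2 morphemes


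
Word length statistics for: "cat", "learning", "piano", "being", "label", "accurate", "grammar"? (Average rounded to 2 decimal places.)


Lengths: "cat"=3, "learning"=8, "piano"=5, "being"=5, "label"=5, "accurate"=8, "grammar"=7
Sum = 41, Count = 7
Average = 41/7 = 5.86
= avg=5.86, min=3, max=8


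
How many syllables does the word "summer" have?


Word: "summer"
Syllable breakdown: sum · mer
Counting: 2 parts
= 2 syllables


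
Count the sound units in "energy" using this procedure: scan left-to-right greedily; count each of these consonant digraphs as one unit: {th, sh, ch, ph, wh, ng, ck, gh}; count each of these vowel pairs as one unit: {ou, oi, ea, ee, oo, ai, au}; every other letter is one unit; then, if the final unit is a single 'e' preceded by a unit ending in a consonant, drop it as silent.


Word: "energy" (6 letters)
Left-to-right scan:
  1. 'e' (letter)
  2. 'n' (letter)
  3. 'e' (letter)
  4. 'r' (letter)
  5. 'g' (letter)
  6. 'y' (letter)
Units from scan: 6
Sound units = 6 units


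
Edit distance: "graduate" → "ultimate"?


Word 1: "graduate" (length 8)
Word 2: "ultimate" (length 8)
One optimal edit sequence (insert/delete/substitute each cost 1):
  1. substitute 'g' -> 'u'  (+1)
  2. substitute 'r' -> 'l'  (+1)
  3. substitute 'a' -> 't'  (+1)
  4. substitute 'd' -> 'i'  (+1)
  5. substitute 'u' -> 'm'  (+1)
  6. keep 'a'
  7. keep 't'
  8. keep 'e'
Total edit operations: 5
Edit distance = 5


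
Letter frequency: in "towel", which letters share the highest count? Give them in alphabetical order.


Word: "towel"
Letter counts:
  'e': 1
  'l': 1
  'o': 1
  't': 1
  'w': 1
Maximum count = 1
Most frequent = 'e', 'l', 'o', 't', 'w' (1 time each)


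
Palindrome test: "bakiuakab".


Word: "bakiuakab"
Reversed: "bakauikab"
Forward == Backward? bakiuakab != bakauikab
Palindrome = No


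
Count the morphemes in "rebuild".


Word: "rebuild"
Morphemes: re- / build
Each morpheme carries meaning
= 2 morphemes


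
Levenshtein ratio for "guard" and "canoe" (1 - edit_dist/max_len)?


Word 1: "guard" (length 5)
Word 2: "canoe" (length 5)
One optimal edit sequence:
  1. substitute 'g' -> 'c'  (+1)
  2. substitute 'u' -> 'a'  (+1)
  3. substitute 'a' -> 'n'  (+1)
  4. substitute 'r' -> 'o'  (+1)
  5. substitute 'd' -> 'e'  (+1)
Edit distance = 5
Max length = max(5, 5) = 5
Similarity = 1 - 5/5
= 0.0000


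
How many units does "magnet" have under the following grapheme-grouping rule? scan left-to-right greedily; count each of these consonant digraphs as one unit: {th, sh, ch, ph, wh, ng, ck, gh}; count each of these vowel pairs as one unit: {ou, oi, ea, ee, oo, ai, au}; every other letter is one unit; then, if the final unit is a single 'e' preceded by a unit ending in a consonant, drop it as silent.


Word: "magnet" (6 letters)
Left-to-right scan:
  (1) 'm' (letter)
  (2) 'a' (letter)
  (3) 'g' (letter)
  (4) 'n' (letter)
  (5) 'e' (letter)
  (6) 't' (letter)
Units from scan: 6
Sound units = 6 units


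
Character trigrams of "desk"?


Word: "desk" (length 4)
Number of trigrams = 4 - 3 + 1 = 2
  Position 0: "des"
  Position 1: "esk"
Trigrams = "des", "esk"


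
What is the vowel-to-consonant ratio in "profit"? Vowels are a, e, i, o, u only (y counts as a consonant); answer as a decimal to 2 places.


Word: "profit"
Vowels (a,e,i,o,u): 2
Consonants: 4
Ratio = 2/4
= 0.50


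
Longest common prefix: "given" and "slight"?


Word 1: "given"
Word 2: "slight"
Comparing from start:
  Pos 0: 'g' != 's' (stop)
LCP = "" (length 0)


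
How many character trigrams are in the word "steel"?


Word: "steel" (length 5)
Number of 3-grams = length - 3 + 1 = 5 - 3 + 1
= 3


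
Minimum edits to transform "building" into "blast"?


Word 1: "building" (length 8)
Word 2: "blast" (length 5)
One optimal edit sequence (insert/delete/substitute each cost 1):
  1. keep 'b'
  2. delete 'u'  (+1)
  3. delete 'i'  (+1)
  4. keep 'l'
  5. delete 'd'  (+1)
  6. substitute 'i' -> 'a'  (+1)
  7. substitute 'n' -> 's'  (+1)
  8. substitute 'g' -> 't'  (+1)
Total edit operations: 6
Edit distance = 6


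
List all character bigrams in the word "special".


Word: "special" (length 7)
Number of bigrams = 7 - 2 + 1 = 6
  Position 0: "sp"
  Position 1: "pe"
  Position 2: "ec"
  Position 3: "ci"
  Position 4: "ia"
  Position 5: "al"
Bigrams = "sp", "pe", "ec", "ci", "ia", "al"


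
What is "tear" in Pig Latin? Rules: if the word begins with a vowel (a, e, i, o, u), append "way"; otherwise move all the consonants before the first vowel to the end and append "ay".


Word: "tear"
Starts with consonant(s) → move to end, add 'ay'
Consonant cluster: "t"
Pig Latin = "eartay"


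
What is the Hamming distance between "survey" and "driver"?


Comparing character by character (same length = 6):
  Pos 0: 's' vs 'd' !=
  Pos 1: 'u' vs 'r' !=
  Pos 2: 'r' vs 'i' !=
  Pos 3: 'v' vs 'v' =
  Pos 4: 'e' vs 'e' =
  Pos 5: 'y' vs 'r' !=
Hamming distance = 4


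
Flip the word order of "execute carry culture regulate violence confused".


Original: "execute carry culture regulate violence confused"
Words (1..n): execute | carry | culture | regulate | violence | confused
Reversed (n..1): confused | violence | regulate | culture | carry | execute
Result = "confused violence regulate culture carry execute"


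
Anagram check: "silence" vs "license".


Word 1: "silence" → sorted: ceeilns
Word 2: "license" → sorted: ceeilns
Same letters? ceeilns == ceeilns
Anagram = Yes


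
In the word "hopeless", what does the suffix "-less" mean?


Suffix: -less
Example: hopeless (hope + -less)
Meaning = without


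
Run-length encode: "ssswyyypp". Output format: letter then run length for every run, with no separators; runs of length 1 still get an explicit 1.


String: "ssswyyypp"
Scanning for consecutive runs:
  's' x 3
  'w' x 1
  'y' x 3
  'p' x 2
RLE = "s3w1y3p2"


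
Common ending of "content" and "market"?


Word 1: "content"
Word 2: "market"
Comparing from end:
  Pos -1: 't' == 't'
  Pos -2: 'n' != 'e' (stop)
LCS = "t" (length 1)


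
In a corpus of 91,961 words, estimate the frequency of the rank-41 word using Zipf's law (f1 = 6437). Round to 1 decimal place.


Zipf's law: f(r) = f(1) / r
f(1) = 6437
f(41) = 6437 / 41
= 157.0 occurrences


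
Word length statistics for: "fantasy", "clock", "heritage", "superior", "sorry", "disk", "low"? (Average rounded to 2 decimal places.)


Lengths: "fantasy"=7, "clock"=5, "heritage"=8, "superior"=8, "sorry"=5, "disk"=4, "low"=3
Sum = 40, Count = 7
Average = 40/7 = 5.71
= avg=5.71, min=3, max=8


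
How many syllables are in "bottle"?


Word: "bottle"
Syllable breakdown: bot · tle
Counting: 2 parts
= 2 syllables


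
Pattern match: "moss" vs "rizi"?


Pattern of "moss": [0, 1, 2, 2]
Pattern of "rizi": [0, 1, 2, 1]
Patterns do not match
Same pattern = No


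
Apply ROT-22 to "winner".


Word: "winner"
Shift: 22
Each letter → (letter + shift) mod 26:
  'w' (22) + 22 = 18 → 's'
  'i' (8) + 22 = 4 → 'e'
  'n' (13) + 22 = 9 → 'j'
  'n' (13) + 22 = 9 → 'j'
  'e' (4) + 22 = 0 → 'a'
  'r' (17) + 22 = 13 → 'n'
Result = "sejjan"


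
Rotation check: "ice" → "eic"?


Word: "ice", Candidate: "eic"
Method: check if candidate is substring of word+word
"iceice" contains "eic"? Yes
Is rotation = Yes


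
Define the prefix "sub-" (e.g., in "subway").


Prefix: sub-
Example: subway = sub- + way
Meaning = under / below


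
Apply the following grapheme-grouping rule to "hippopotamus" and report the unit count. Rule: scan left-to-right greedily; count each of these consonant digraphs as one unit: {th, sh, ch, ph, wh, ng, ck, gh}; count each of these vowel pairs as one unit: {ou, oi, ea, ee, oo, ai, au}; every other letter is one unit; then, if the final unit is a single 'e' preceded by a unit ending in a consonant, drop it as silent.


Word: "hippopotamus" (12 letters)
Left-to-right scan:
  [1] 'h' (letter)
  [2] 'i' (letter)
  [3] 'p' (letter)
  [4] 'p' (letter)
  [5] 'o' (letter)
  [6] 'p' (letter)
  [7] 'o' (letter)
  [8] 't' (letter)
  [9] 'a' (letter)
  [10] 'm' (letter)
  [11] 'u' (letter)
  [12] 's' (letter)
Units from scan: 12
Sound units = 12 units


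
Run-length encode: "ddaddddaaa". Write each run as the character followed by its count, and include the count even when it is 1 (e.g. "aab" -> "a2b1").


String: "ddaddddaaa"
Scanning for consecutive runs:
  'd' x 2
  'a' x 1
  'd' x 4
  'a' x 3
RLE = "d2a1d4a3"


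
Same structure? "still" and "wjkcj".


Pattern of "still": [0, 1, 2, 3, 3]
Pattern of "wjkcj": [0, 1, 2, 3, 1]
Patterns do not match
Same pattern = No


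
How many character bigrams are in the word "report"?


Word: "report" (length 6)
Number of 2-grams = length - 2 + 1 = 6 - 2 + 1
= 5


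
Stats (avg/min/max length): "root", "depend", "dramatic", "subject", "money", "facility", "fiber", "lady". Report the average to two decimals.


Lengths: "root"=4, "depend"=6, "dramatic"=8, "subject"=7, "money"=5, "facility"=8, "fiber"=5, "lady"=4
Sum = 47, Count = 8
Average = 47/8 = 5.88
= avg=5.88, min=4, max=8


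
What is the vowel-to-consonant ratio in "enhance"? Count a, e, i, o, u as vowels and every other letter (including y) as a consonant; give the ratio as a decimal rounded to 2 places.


Word: "enhance"
Vowels (a,e,i,o,u): 3
Consonants: 4
Ratio = 3/4
= 0.75


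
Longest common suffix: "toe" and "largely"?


Word 1: "toe"
Word 2: "largely"
Comparing from end:
  Pos -1: 'e' != 'y' (stop)
LCS = "" (length 0)


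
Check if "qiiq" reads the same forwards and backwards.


Word: "qiiq"
Reversed: "qiiq"
Forward == Backward? qiiq == qiiq
Palindrome = Yes


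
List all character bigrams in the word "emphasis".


Word: "emphasis" (length 8)
Number of bigrams = 8 - 2 + 1 = 7
  Position 0: "em"
  Position 1: "mp"
  Position 2: "ph"
  Position 3: "ha"
  Position 4: "as"
  Position 5: "si"
  Position 6: "is"
Bigrams = "em", "mp", "ph", "ha", "as", "si", "is"


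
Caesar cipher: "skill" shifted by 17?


Word: "skill"
Shift: 17
Each letter → (letter + shift) mod 26:
  's' (18) + 17 = 9 → 'j'
  'k' (10) + 17 = 1 → 'b'
  'i' (8) + 17 = 25 → 'z'
  'l' (11) + 17 = 2 → 'c'
  'l' (11) + 17 = 2 → 'c'
Result = "jbzcc"


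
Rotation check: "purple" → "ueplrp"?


Word: "purple", Candidate: "ueplrp"
Method: check if candidate is substring of word+word
"purplepurple" contains "ueplrp"? No
Is rotation = No


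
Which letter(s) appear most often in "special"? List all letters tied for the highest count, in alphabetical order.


Word: "special"
Letter counts:
  'a': 1
  'c': 1
  'e': 1
  'i': 1
  'l': 1
  'p': 1
  's': 1
Maximum count = 1
Most frequent = 'a', 'c', 'e', 'i', 'l', 'p', 's' (1 time each)


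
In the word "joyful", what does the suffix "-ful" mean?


Suffix: -ful
Example: joyful = joy + -ful
Meaning = full of


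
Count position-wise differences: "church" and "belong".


Comparing character by character (same length = 6):
  Pos 0: 'c' vs 'b' !=
  Pos 1: 'h' vs 'e' !=
  Pos 2: 'u' vs 'l' !=
  Pos 3: 'r' vs 'o' !=
  Pos 4: 'c' vs 'n' !=
  Pos 5: 'h' vs 'g' !=
Hamming distance = 6


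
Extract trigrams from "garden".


Word: "garden" (length 6)
Number of trigrams = 6 - 3 + 1 = 4
  Position 0: "gar"
  Position 1: "ard"
  Position 2: "rde"
  Position 3: "den"
Trigrams = "gar", "ard", "rde", "den"


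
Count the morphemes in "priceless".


Word: "priceless"
Morphemes: price / -less
Each morpheme carries meaning
= 2 morphemes


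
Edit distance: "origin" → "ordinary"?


Word 1: "origin" (length 6)
Word 2: "ordinary" (length 8)
One optimal edit sequence (insert/delete/substitute each cost 1):
  1. keep 'o'
  2. keep 'r'
  3. insert 'd'  (+1)
  4. keep 'i'
  5. insert 'n'  (+1)
  6. substitute 'g' -> 'a'  (+1)
  7. substitute 'i' -> 'r'  (+1)
  8. substitute 'n' -> 'y'  (+1)
Total edit operations: 5
Edit distance = 5


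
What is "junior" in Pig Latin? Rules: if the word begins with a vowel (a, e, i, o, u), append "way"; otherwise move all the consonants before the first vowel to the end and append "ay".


Word: "junior"
Starts with consonant(s) → move to end, add 'ay'
Consonant cluster: "j"
Pig Latin = "uniorjay"


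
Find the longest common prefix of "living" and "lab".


Word 1: "living"
Word 2: "lab"
Comparing from start:
  Pos 0: 'l' == 'l'
  Pos 1: 'i' != 'a' (stop)
LCP = "l" (length 1)


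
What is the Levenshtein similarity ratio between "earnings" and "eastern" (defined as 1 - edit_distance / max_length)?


Word 1: "earnings" (length 8)
Word 2: "eastern" (length 7)
One optimal edit sequence:
  1. keep 'e'
  2. keep 'a'
  3. delete 'r'  (+1)
  4. substitute 'n' -> 's'  (+1)
  5. substitute 'i' -> 't'  (+1)
  6. substitute 'n' -> 'e'  (+1)
  7. substitute 'g' -> 'r'  (+1)
  8. substitute 's' -> 'n'  (+1)
Edit distance = 6
Max length = max(8, 7) = 8
Similarity = 1 - 6/8
= 0.2500


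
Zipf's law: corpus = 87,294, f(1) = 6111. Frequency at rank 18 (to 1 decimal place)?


Zipf's law: f(r) = f(1) / r
f(1) = 6111
f(18) = 6111 / 18
= 339.5 occurrences


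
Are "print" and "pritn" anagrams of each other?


Word 1: "print" → sorted: inprt
Word 2: "pritn" → sorted: inprt
Same letters? inprt == inprt
Anagram = Yes


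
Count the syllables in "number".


Word: "number"
Syllable breakdown: num | ber
Counting: 2 parts
= 2 syllables


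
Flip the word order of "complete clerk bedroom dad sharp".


Original: "complete clerk bedroom dad sharp"
Words (1..n): complete | clerk | bedroom | dad | sharp
Reversed (n..1): sharp | dad | bedroom | clerk | complete
Result = "sharp dad bedroom clerk complete"


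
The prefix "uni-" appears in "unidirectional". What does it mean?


Prefix: uni-
Example: unidirectional = uni- + directional
Meaning = one


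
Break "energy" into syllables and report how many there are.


Word: "energy"
Syllable breakdown: en / er / gy
Counting: 3 parts
= 3 syllables


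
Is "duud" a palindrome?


Word: "duud"
Reversed: "duud"
Forward == Backward? duud == duud
Palindrome = Yes


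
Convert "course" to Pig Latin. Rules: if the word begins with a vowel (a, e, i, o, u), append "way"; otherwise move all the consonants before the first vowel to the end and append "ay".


Word: "course"
Starts with consonant(s) → move to end, add 'ay'
Consonant cluster: "c"
Pig Latin = "oursecay"


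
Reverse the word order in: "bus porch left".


Original: "bus porch left"
Words (1..n): bus | porch | left
Reversed (n..1): left | porch | bus
Result = "left porch bus"


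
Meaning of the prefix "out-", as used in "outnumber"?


Prefix: out-
Example: outnumber (out- + number)
Meaning = surpass


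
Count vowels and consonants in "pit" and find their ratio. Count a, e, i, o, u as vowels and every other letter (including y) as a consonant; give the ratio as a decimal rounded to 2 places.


Word: "pit"
Vowels (a,e,i,o,u): 1
Consonants: 2
Ratio = 1/2
= 0.50


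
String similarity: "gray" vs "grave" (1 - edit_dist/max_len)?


Word 1: "gray" (length 4)
Word 2: "grave" (length 5)
One optimal edit sequence:
  1. keep 'g'
  2. keep 'r'
  3. keep 'a'
  4. insert 'v'  (+1)
  5. substitute 'y' -> 'e'  (+1)
Edit distance = 2
Max length = max(4, 5) = 5
Similarity = 1 - 2/5
= 0.6000


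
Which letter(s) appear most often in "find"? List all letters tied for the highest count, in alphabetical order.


Word: "find"
Letter counts:
  'd': 1
  'f': 1
  'i': 1
  'n': 1
Maximum count = 1
Most frequent = 'd', 'f', 'i', 'n' (1 time each)


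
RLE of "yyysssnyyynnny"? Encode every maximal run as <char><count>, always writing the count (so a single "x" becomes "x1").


String: "yyysssnyyynnny"
Scanning for consecutive runs:
  'y' x 3
  's' x 3
  'n' x 1
  'y' x 3
  'n' x 3
  'y' x 1
RLE = "y3s3n1y3n3y1"


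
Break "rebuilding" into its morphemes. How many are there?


Word: "rebuilding"
Morphemes: re- | build | -ing
Each morpheme carries meaning
= 3 morphemes


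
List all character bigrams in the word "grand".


Word: "grand" (length 5)
Number of bigrams = 5 - 2 + 1 = 4
  Position 0: "gr"
  Position 1: "ra"
  Position 2: "an"
  Position 3: "nd"
Bigrams = "gr", "ra", "an", "nd"


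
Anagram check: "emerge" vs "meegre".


Word 1: "emerge" → sorted: eeegmr
Word 2: "meegre" → sorted: eeegmr
Same letters? eeegmr == eeegmr
Anagram = Yes


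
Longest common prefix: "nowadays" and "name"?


Word 1: "nowadays"
Word 2: "name"
Comparing from start:
  Pos 0: 'n' == 'n'
  Pos 1: 'o' != 'a' (stop)
LCP = "n" (length 1)


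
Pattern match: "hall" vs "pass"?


Pattern of "hall": [0, 1, 2, 2]
Pattern of "pass": [0, 1, 2, 2]
Patterns match
Same pattern = Yes


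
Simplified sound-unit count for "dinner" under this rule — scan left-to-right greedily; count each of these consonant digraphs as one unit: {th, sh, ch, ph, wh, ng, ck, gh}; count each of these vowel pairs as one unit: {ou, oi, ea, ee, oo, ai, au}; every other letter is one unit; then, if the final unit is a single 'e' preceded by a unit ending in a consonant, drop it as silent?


Word: "dinner" (6 letters)
Left-to-right scan:
  (1) 'd' (letter)
  (2) 'i' (letter)
  (3) 'n' (letter)
  (4) 'n' (letter)
  (5) 'e' (letter)
  (6) 'r' (letter)
Units from scan: 6
Sound units = 6 units


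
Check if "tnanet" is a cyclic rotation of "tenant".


Word: "tenant", Candidate: "tnanet"
Method: check if candidate is substring of word+word
"tenanttenant" contains "tnanet"? No
Is rotation = No


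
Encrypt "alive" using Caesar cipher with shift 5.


Word: "alive"
Shift: 5
Each letter → (letter + shift) mod 26:
  'a' (0) + 5 = 5 → 'f'
  'l' (11) + 5 = 16 → 'q'
  'i' (8) + 5 = 13 → 'n'
  'v' (21) + 5 = 0 → 'a'
  'e' (4) + 5 = 9 → 'j'
Result = "fqnaj"


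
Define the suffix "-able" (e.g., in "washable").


Suffix: -able
Example: washable = wash + -able
Meaning = capable of


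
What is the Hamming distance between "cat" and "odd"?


Comparing character by character (same length = 3):
  Pos 0: 'c' vs 'o' !=
  Pos 1: 'a' vs 'd' !=
  Pos 2: 't' vs 'd' !=
Hamming distance = 3


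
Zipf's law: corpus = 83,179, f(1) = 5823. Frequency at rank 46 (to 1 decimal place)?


Zipf's law: f(r) = f(1) / r
f(1) = 5823
f(46) = 5823 / 46
= 126.6 occurrences


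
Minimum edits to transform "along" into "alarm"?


Word 1: "along" (length 5)
Word 2: "alarm" (length 5)
One optimal edit sequence (insert/delete/substitute each cost 1):
  1. keep 'a'
  2. keep 'l'
  3. substitute 'o' -> 'a'  (+1)
  4. substitute 'n' -> 'r'  (+1)
  5. substitute 'g' -> 'm'  (+1)
Total edit operations: 3
Edit distance = 3


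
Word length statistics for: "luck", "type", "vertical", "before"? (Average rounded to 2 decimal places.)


Lengths: "luck"=4, "type"=4, "vertical"=8, "before"=6
Sum = 22, Count = 4
Average = 22/4 = 5.50
= avg=5.50, min=4, max=8


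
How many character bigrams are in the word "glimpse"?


Word: "glimpse" (length 7)
Number of 2-grams = length - 2 + 1 = 7 - 2 + 1
= 6


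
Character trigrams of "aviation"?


Word: "aviation" (length 8)
Number of trigrams = 8 - 3 + 1 = 6
  Position 0: "avi"
  Position 1: "via"
  Position 2: "iat"
  Position 3: "ati"
  Position 4: "tio"
  Position 5: "ion"
Trigrams = "avi", "via", "iat", "ati", "tio", "ion"


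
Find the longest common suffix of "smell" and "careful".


Word 1: "smell"
Word 2: "careful"
Comparing from end:
  Pos -1: 'l' == 'l'
  Pos -2: 'l' != 'u' (stop)
LCS = "l" (length 1)


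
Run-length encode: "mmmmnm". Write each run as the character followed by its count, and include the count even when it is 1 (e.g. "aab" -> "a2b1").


String: "mmmmnm"
Scanning for consecutive runs:
  'm' x 4
  'n' x 1
  'm' x 1
RLE = "m4n1m1"


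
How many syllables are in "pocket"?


Word: "pocket"
Syllable breakdown: pock-et
Counting: 2 parts
= 2 syllables


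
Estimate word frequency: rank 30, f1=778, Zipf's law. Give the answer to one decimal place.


Zipf's law: f(r) = f(1) / r
f(1) = 778
f(30) = 778 / 30
= 25.9 occurrences


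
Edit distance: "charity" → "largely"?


Word 1: "charity" (length 7)
Word 2: "largely" (length 7)
One optimal edit sequence (insert/delete/substitute each cost 1):
  1. delete 'c'  (+1)
  2. substitute 'h' -> 'l'  (+1)
  3. keep 'a'
  4. keep 'r'
  5. insert 'g'  (+1)
  6. substitute 'i' -> 'e'  (+1)
  7. substitute 't' -> 'l'  (+1)
  8. keep 'y'
Total edit operations: 5
Edit distance = 5


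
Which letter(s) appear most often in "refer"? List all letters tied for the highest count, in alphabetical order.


Word: "refer"
Letter counts:
  'e': 2
  'f': 1
  'r': 2
Maximum count = 2
Most frequent = 'e', 'r' (2 times each)


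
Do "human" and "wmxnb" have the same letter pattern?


Pattern of "human": [0, 1, 2, 3, 4]
Pattern of "wmxnb": [0, 1, 2, 3, 4]
Patterns match
Same pattern = Yes


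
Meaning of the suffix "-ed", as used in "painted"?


Suffix: -ed
As in: painted -> paint + -ed
Meaning = past tense


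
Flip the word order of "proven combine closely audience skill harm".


Original: "proven combine closely audience skill harm"
Words (1..n): proven | combine | closely | audience | skill | harm
Reversed (n..1): harm | skill | audience | closely | combine | proven
Result = "harm skill audience closely combine proven"


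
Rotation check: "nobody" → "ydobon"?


Word: "nobody", Candidate: "ydobon"
Method: check if candidate is substring of word+word
"nobodynobody" contains "ydobon"? No
Is rotation = No


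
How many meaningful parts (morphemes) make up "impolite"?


Word: "impolite"
Morphemes: im- + polite
Each morpheme carries meaning
= 2 morphemes


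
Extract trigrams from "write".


Word: "write" (length 5)
Number of trigrams = 5 - 3 + 1 = 3
  Position 0: "wri"
  Position 1: "rit"
  Position 2: "ite"
Trigrams = "wri", "rit", "ite"


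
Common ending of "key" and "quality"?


Word 1: "key"
Word 2: "quality"
Comparing from end:
  Pos -1: 'y' == 'y'
  Pos -2: 'e' != 't' (stop)
LCS = "y" (length 1)


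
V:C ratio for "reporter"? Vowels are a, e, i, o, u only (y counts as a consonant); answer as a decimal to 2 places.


Word: "reporter"
Vowels (a,e,i,o,u): 3
Consonants: 5
Ratio = 3/5
= 0.60


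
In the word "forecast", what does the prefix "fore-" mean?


Prefix: fore-
Example: forecast = fore- + cast
Meaning = before


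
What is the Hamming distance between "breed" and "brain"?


Comparing character by character (same length = 5):
  Pos 0: 'b' vs 'b' =
  Pos 1: 'r' vs 'r' =
  Pos 2: 'e' vs 'a' !=
  Pos 3: 'e' vs 'i' !=
  Pos 4: 'd' vs 'n' !=
Hamming distance = 3


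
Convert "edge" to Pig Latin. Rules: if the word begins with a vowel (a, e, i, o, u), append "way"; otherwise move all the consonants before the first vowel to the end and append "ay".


Word: "edge"
Starts with vowel → add 'way'
Pig Latin = "edgeway"


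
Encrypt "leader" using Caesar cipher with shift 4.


Word: "leader"
Shift: 4
Each letter → (letter + shift) mod 26:
  'l' (11) + 4 = 15 → 'p'
  'e' (4) + 4 = 8 → 'i'
  'a' (0) + 4 = 4 → 'e'
  'd' (3) + 4 = 7 → 'h'
  'e' (4) + 4 = 8 → 'i'
  'r' (17) + 4 = 21 → 'v'
Result = "piehiv"


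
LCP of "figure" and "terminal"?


Word 1: "figure"
Word 2: "terminal"
Comparing from start:
  Pos 0: 'f' != 't' (stop)
LCP = "" (length 0)


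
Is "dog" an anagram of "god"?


Word 1: "god" → sorted: dgo
Word 2: "dog" → sorted: dgo
Same letters? dgo == dgo
Anagram = Yes


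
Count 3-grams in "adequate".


Word: "adequate" (length 8)
Number of 3-grams = length - 3 + 1 = 8 - 3 + 1
= 6


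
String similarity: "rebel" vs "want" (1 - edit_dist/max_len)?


Word 1: "rebel" (length 5)
Word 2: "want" (length 4)
One optimal edit sequence:
  1. delete 'r'  (+1)
  2. substitute 'e' -> 'w'  (+1)
  3. substitute 'b' -> 'a'  (+1)
  4. substitute 'e' -> 'n'  (+1)
  5. substitute 'l' -> 't'  (+1)
Edit distance = 5
Max length = max(5, 4) = 5
Similarity = 1 - 5/5
= 0.0000


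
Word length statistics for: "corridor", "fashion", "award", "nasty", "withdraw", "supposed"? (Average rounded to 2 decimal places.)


Lengths: "corridor"=8, "fashion"=7, "award"=5, "nasty"=5, "withdraw"=8, "supposed"=8
Sum = 41, Count = 6
Average = 41/6 = 6.83
= avg=6.83, min=5, max=8


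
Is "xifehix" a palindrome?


Word: "xifehix"
Reversed: "xihefix"
Forward == Backward? xifehix != xihefix
Palindrome = No


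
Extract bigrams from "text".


Word: "text" (length 4)
Number of bigrams = 4 - 2 + 1 = 3
  Position 0: "te"
  Position 1: "ex"
  Position 2: "xt"
Bigrams = "te", "ex", "xt"


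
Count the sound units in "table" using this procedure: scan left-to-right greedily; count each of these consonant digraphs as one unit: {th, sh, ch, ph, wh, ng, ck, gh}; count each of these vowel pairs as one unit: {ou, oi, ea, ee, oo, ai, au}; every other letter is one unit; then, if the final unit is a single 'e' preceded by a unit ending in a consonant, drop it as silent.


Word: "table" (5 letters)
Left-to-right scan:
  (1) 't' (letter)
  (2) 'a' (letter)
  (3) 'b' (letter)
  (4) 'l' (letter)
  (5) 'e' (letter)
Units from scan: 5
Final unit is 'e' after a consonant -> drop as silent (-1)
Sound units = 4 units


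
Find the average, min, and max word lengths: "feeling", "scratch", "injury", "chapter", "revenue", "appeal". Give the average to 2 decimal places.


Lengths: "feeling"=7, "scratch"=7, "injury"=6, "chapter"=7, "revenue"=7, "appeal"=6
Sum = 40, Count = 6
Average = 40/6 = 6.67
= avg=6.67, min=6, max=7


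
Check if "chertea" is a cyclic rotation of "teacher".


Word: "teacher", Candidate: "chertea"
Method: check if candidate is substring of word+word
"teacherteacher" contains "chertea"? Yes
Is rotation = Yes


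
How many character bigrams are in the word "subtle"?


Word: "subtle" (length 6)
Number of 2-grams = length - 2 + 1 = 6 - 2 + 1
= 5


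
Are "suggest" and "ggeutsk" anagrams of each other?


Word 1: "suggest" → sorted: eggsstu
Word 2: "ggeutsk" → sorted: eggkstu
Same letters? eggsstu != eggkstu
Anagram = No


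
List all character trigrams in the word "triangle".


Word: "triangle" (length 8)
Number of trigrams = 8 - 3 + 1 = 6
  Position 0: "tri"
  Position 1: "ria"
  Position 2: "ian"
  Position 3: "ang"
  Position 4: "ngl"
  Position 5: "gle"
Trigrams = "tri", "ria", "ian", "ang", "ngl", "gle"


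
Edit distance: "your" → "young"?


Word 1: "your" (length 4)
Word 2: "young" (length 5)
One optimal edit sequence (insert/delete/substitute each cost 1):
  1. keep 'y'
  2. keep 'o'
  3. keep 'u'
  4. insert 'n'  (+1)
  5. substitute 'r' -> 'g'  (+1)
Total edit operations: 2
Edit distance = 2


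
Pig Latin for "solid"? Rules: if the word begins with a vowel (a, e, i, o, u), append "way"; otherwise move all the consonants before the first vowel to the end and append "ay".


Word: "solid"
Starts with consonant(s) → move to end, add 'ay'
Consonant cluster: "s"
Pig Latin = "olidsay"


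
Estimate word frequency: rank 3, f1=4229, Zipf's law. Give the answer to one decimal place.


Zipf's law: f(r) = f(1) / r
f(1) = 4229
f(3) = 4229 / 3
= 1409.7 occurrences


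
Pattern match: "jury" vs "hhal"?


Pattern of "jury": [0, 1, 2, 3]
Pattern of "hhal": [0, 0, 1, 2]
Patterns do not match
Same pattern = No


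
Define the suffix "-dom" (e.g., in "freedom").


Suffix: -dom
Example: freedom = free + -dom
Meaning = state / realm


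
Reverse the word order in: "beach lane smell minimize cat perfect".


Original: "beach lane smell minimize cat perfect"
Words (1..n): beach | lane | smell | minimize | cat | perfect
Reversed (n..1): perfect | cat | minimize | smell | lane | beach
Result = "perfect cat minimize smell lane beach"


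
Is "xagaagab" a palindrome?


Word: "xagaagab"
Reversed: "bagaagax"
Forward == Backward? xagaagab != bagaagax
Palindrome = No


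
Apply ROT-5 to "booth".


Word: "booth"
Shift: 5
Each letter → (letter + shift) mod 26:
  'b' (1) + 5 = 6 → 'g'
  'o' (14) + 5 = 19 → 't'
  'o' (14) + 5 = 19 → 't'
  't' (19) + 5 = 24 → 'y'
  'h' (7) + 5 = 12 → 'm'
Result = "gttym"


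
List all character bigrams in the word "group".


Word: "group" (length 5)
Number of bigrams = 5 - 2 + 1 = 4
  Position 0: "gr"
  Position 1: "ro"
  Position 2: "ou"
  Position 3: "up"
Bigrams = "gr", "ro", "ou", "up"


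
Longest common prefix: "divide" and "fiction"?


Word 1: "divide"
Word 2: "fiction"
Comparing from start:
  Pos 0: 'd' != 'f' (stop)
LCP = "" (length 0)


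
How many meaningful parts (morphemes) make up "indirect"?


Word: "indirect"
Morphemes: in- + direct
Each morpheme carries meaning
= 2 morphemes


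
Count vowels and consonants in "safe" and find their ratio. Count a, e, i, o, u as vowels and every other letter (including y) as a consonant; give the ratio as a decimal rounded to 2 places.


Word: "safe"
Vowels (a,e,i,o,u): 2
Consonants: 2
Ratio = 2/2
= 1.00


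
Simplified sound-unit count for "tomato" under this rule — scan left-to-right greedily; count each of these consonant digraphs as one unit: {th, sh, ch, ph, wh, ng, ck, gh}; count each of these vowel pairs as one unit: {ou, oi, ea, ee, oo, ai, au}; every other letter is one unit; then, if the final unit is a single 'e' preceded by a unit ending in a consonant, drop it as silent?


Word: "tomato" (6 letters)
Left-to-right scan:
  [1] 't' (letter)
  [2] 'o' (letter)
  [3] 'm' (letter)
  [4] 'a' (letter)
  [5] 't' (letter)
  [6] 'o' (letter)
Units from scan: 6
Sound units = 6 units


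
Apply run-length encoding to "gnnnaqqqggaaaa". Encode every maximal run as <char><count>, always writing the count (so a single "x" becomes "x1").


String: "gnnnaqqqggaaaa"
Scanning for consecutive runs:
  'g' x 1
  'n' x 3
  'a' x 1
  'q' x 3
  'g' x 2
  'a' x 4
RLE = "g1n3a1q3g2a4"


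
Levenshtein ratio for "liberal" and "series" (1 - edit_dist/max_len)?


Word 1: "liberal" (length 7)
Word 2: "series" (length 6)
One optimal edit sequence:
  1. delete 'l'  (+1)
  2. delete 'i'  (+1)
  3. substitute 'b' -> 's'  (+1)
  4. keep 'e'
  5. keep 'r'
  6. insert 'i'  (+1)
  7. substitute 'a' -> 'e'  (+1)
  8. substitute 'l' -> 's'  (+1)
Edit distance = 6
Max length = max(7, 6) = 7
Similarity = 1 - 6/7
= 0.1429


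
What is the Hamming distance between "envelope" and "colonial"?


Comparing character by character (same length = 8):
  Pos 0: 'e' vs 'c' !=
  Pos 1: 'n' vs 'o' !=
  Pos 2: 'v' vs 'l' !=
  Pos 3: 'e' vs 'o' !=
  Pos 4: 'l' vs 'n' !=
  Pos 5: 'o' vs 'i' !=
  Pos 6: 'p' vs 'a' !=
  Pos 7: 'e' vs 'l' !=
Hamming distance = 8


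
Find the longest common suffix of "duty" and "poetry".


Word 1: "duty"
Word 2: "poetry"
Comparing from end:
  Pos -1: 'y' == 'y'
  Pos -2: 't' != 'r' (stop)
LCS = "y" (length 1)


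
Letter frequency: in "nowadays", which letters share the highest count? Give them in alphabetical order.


Word: "nowadays"
Letter counts:
  'a': 2
  'd': 1
  'n': 1
  'o': 1
  's': 1
  'w': 1
  'y': 1
Maximum count = 2
Most frequent = 'a' (2 times each)


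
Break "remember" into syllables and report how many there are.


Word: "remember"
Syllable breakdown: re | mem | ber
Counting: 3 parts
= 3 syllables


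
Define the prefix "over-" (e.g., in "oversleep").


Prefix: over-
Example: oversleep = over- + sleep
Meaning = excessive


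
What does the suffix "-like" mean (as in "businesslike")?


Suffix: -like
As in: businesslike -> business + -like
Meaning = resembling


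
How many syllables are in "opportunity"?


Word: "opportunity"
Syllable breakdown: op / por / tu / ni / ty
Counting: 5 parts
= 5 syllables


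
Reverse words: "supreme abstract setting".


Original: "supreme abstract setting"
Words (1..n): supreme | abstract | setting
Reversed (n..1): setting | abstract | supreme
Result = "setting abstract supreme"


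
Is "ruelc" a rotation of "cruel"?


Word: "cruel", Candidate: "ruelc"
Method: check if candidate is substring of word+word
"cruelcruel" contains "ruelc"? Yes
Is rotation = Yes
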